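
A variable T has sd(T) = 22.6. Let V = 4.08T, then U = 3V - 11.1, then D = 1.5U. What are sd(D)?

sd(D) = 414.936

sd(V) = |4.08|·22.6 = 92.208.
sd(U) = |3|·92.208 = 276.624.
sd(D) = |1.5|·276.624 = 414.936.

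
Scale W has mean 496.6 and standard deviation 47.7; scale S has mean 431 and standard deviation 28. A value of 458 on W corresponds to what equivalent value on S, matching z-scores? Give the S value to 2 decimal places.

S = 408.34

z = (458 − 496.6)/47.7 ≈ -0.8092.
S = 431 + z·28 = 431 + (458 − 496.6)·28/47.7 ≈ 408.34.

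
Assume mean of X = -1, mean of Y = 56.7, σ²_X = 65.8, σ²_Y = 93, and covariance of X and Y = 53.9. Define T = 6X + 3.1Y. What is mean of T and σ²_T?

mean of T = 169.77, σ²_T = 5267.61

mean of T = 6·mean of X + 3.1·mean of Y = 6·(-1) + 3.1·56.7 = 169.77.
σ²_T = a²·σ²_X + b²·σ²_Y + 2ab·covariance of X and Y with a = 6, b = 3.1.
= 6²·65.8 + 3.1²·93 + 2·6·3.1·53.9
= 2368.8 + 893.73 + 2005.08 = 5267.61.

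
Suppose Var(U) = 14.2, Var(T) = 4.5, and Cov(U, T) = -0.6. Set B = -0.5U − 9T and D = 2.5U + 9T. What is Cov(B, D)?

Cov(B, D) = -366.05

By bilinearity, Cov(B, D) = ac·Var(U) + bd·Var(T) + (ad+bc)·Cov(U, T), with a=-0.5, b=-9, c=2.5, d=9.
ac·Var(U) = (-0.5)·2.5·14.2 = -17.75
bd·Var(T) = (-9)·9·4.5 = -364.5
(ad+bc)·Cov(U, T) = (-27)·(-0.6) = 16.2
Cov(B, D) = -17.75 + (-364.5) + 16.2 = -366.05.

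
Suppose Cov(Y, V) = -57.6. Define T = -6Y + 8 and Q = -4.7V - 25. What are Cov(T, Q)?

Cov(T, Q) = a·c·Cov(Y, V) = (-6)·(-4.7)·(-57.6) = -1624.32. Additive constants drop out.

Cov(T, Q) = -1624.32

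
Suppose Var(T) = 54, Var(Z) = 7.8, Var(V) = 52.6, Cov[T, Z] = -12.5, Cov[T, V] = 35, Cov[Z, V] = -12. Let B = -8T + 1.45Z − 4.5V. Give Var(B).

Var(B) = 7504.1495

Var(B) = a²·Var(T) + b²·Var(Z) + c²·Var(V) + 2ab·Cov[T, Z] + 2ac·Cov[T, V] + 2bc·Cov[Z, V], with a = -8, b = 1.45, c = -4.5.
= 3456 + 16.3995 + 1065.15 + 290 + 2520 + 156.6
= 7504.1495.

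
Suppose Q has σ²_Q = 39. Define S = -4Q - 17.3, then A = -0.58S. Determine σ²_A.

σ²_S = (-4)²·39 = 624.
σ²_A = (-0.58)²·624 = 209.9136.

σ²_A = 209.9136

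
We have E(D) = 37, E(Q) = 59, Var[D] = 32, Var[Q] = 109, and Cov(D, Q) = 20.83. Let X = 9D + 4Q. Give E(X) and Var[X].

E(X) = 569, Var[X] = 5835.76

E(X) = 9·E(D) + 4·E(Q) = 9·37 + 4·59 = 569.
Var[X] = a²·Var[D] + b²·Var[Q] + 2ab·Cov(D, Q) with a = 9, b = 4.
= 9²·32 + 4²·109 + 2·9·4·20.83
= 2592 + 1744 + 1499.76 = 5835.76.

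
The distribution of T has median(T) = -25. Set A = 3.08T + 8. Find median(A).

A linear map preserves order up to sign, so median(A) = a·median(T) + b = 3.08·(-25) + 8 = -69.

median(A) = -69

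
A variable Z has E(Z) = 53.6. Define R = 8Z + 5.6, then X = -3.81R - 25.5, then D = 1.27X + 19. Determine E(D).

E(D) = -2115.31628

E(R) = 8·53.6 + 5.6 = 434.4.
E(X) = (-3.81)·434.4 + (-25.5) = -1680.564.
E(D) = 1.27·(-1680.564) + 19 = -2115.31628.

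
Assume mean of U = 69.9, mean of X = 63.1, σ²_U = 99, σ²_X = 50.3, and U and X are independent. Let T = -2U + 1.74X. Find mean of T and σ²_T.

mean of T = -30.006, σ²_T = 548.28828

mean of T = (-2)·mean of U + 1.74·mean of X = (-2)·69.9 + 1.74·63.1 = -30.006.
σ²_T = a²·σ²_U + b²·σ²_X + 2ab·Cov(U, X) with a = -2, b = 1.74.
Independence gives Cov(U, X) = 0.
= (-2)²·99 + 1.74²·50.3 + 2·(-2)·1.74·0
= 396 + 152.28828 + 0 = 548.28828.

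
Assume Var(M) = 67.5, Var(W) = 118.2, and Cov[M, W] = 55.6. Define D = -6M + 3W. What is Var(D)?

Var(D) = 1492.2

Var(D) = a²·Var(M) + b²·Var(W) + 2ab·Cov[M, W] with a = -6, b = 3.
= (-6)²·67.5 + 3²·118.2 + 2·(-6)·3·55.6
= 2430 + 1063.8 + (-2001.6) = 1492.2.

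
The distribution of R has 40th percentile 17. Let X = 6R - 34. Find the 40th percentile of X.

40th percentile of X = 68

Since a = 6 > 0 the transformation is increasing, so the 40th percentile of X = a·(P_{40} of R) + b = 6·17 + (-34) = 68.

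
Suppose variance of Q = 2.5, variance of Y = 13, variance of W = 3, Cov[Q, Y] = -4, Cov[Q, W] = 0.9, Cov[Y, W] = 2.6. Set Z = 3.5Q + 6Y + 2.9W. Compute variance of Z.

variance of Z = a²·variance of Q + b²·variance of Y + c²·variance of W + 2ab·Cov[Q, Y] + 2ac·Cov[Q, W] + 2bc·Cov[Y, W], with a = 3.5, b = 6, c = 2.9.
= 30.625 + 468 + 25.23 + (-168) + 18.27 + 90.48
= 464.605.

variance of Z = 464.605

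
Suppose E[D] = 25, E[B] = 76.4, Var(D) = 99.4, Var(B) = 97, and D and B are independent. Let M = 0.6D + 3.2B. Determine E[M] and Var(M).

E[M] = 0.6·E[D] + 3.2·E[B] = 0.6·25 + 3.2·76.4 = 259.48.
Var(M) = a²·Var(D) + b²·Var(B) + 2ab·Cov[D, B] with a = 0.6, b = 3.2.
Independence gives Cov[D, B] = 0.
= 0.6²·99.4 + 3.2²·97 + 2·0.6·3.2·0
= 35.784 + 993.28 + 0 = 1029.064.

E[M] = 259.48, Var(M) = 1029.064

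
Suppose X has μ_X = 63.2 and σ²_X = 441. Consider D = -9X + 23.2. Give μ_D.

μ_D = -545.6

D = -9X + 23.2 is linear with a = -9, b = 23.2.
μ_D = a·μ_X + b = (-9)·63.2 + 23.2 = -545.6.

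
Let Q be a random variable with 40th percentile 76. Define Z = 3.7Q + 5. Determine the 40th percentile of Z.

40th percentile of Z = 286.2

Since a = 3.7 > 0 the transformation is increasing, so the 40th percentile of Z = a·(P_{40} of Q) + b = 3.7·76 + 5 = 286.2.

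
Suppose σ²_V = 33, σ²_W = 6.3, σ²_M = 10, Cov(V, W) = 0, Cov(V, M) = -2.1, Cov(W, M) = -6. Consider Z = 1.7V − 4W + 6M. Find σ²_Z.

σ²_Z = a²·σ²_V + b²·σ²_W + c²·σ²_M + 2ab·Cov(V, W) + 2ac·Cov(V, M) + 2bc·Cov(W, M), with a = 1.7, b = -4, c = 6.
= 95.37 + 100.8 + 360 + 0 + (-42.84) + 288
= 801.33.

σ²_Z = 801.33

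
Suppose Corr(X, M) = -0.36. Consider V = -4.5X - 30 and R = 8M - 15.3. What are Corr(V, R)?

Corr(V, R) = 0.36

Linear rescalings preserve |correlation|; the slopes -4.5 and 8 have opposite signs, so the correlation flips sign: Corr(V, R) = −Corr(X, M) = 0.36.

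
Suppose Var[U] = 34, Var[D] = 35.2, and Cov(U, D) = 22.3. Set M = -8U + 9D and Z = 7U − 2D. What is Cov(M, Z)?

Cov(M, Z) = -775.9

By bilinearity, Cov(M, Z) = ac·Var[U] + bd·Var[D] + (ad+bc)·Cov(U, D), with a=-8, b=9, c=7, d=-2.
ac·Var[U] = (-8)·7·34 = -1904
bd·Var[D] = 9·(-2)·35.2 = -633.6
(ad+bc)·Cov(U, D) = (79)·22.3 = 1761.7
Cov(M, Z) = -1904 + (-633.6) + 1761.7 = -775.9.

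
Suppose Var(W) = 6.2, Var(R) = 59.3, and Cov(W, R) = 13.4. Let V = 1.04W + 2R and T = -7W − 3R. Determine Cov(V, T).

Cov(V, T) = -630.344

By bilinearity, Cov(V, T) = ac·Var(W) + bd·Var(R) + (ad+bc)·Cov(W, R), with a=1.04, b=2, c=-7, d=-3.
ac·Var(W) = 1.04·(-7)·6.2 = -45.136
bd·Var(R) = 2·(-3)·59.3 = -355.8
(ad+bc)·Cov(W, R) = (-17.12)·13.4 = -229.408
Cov(V, T) = -45.136 + (-355.8) + (-229.408) = -630.344.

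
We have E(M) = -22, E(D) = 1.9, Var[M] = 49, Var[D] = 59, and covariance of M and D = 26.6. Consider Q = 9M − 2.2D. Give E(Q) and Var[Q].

E(Q) = 9·E(M) + (-2.2)·E(D) = 9·(-22) + (-2.2)·1.9 = -202.18.
Var[Q] = a²·Var[M] + b²·Var[D] + 2ab·covariance of M and D with a = 9, b = -2.2.
= 9²·49 + (-2.2)²·59 + 2·9·(-2.2)·26.6
= 3969 + 285.56 + (-1053.36) = 3201.2.

E(Q) = -202.18, Var[Q] = 3201.2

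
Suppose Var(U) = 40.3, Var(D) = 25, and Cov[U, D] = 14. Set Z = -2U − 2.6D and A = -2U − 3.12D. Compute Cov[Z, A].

By bilinearity, Cov[Z, A] = ac·Var(U) + bd·Var(D) + (ad+bc)·Cov[U, D], with a=-2, b=-2.6, c=-2, d=-3.12.
ac·Var(U) = (-2)·(-2)·40.3 = 161.2
bd·Var(D) = (-2.6)·(-3.12)·25 = 202.8
(ad+bc)·Cov[U, D] = (11.44)·14 = 160.16
Cov[Z, A] = 161.2 + 202.8 + 160.16 = 524.16.

Cov[Z, A] = 524.16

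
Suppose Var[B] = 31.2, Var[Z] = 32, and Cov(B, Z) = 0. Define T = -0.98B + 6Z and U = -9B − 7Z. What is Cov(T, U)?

By bilinearity, Cov(T, U) = ac·Var[B] + bd·Var[Z] + (ad+bc)·Cov(B, Z), with a=-0.98, b=6, c=-9, d=-7.
ac·Var[B] = (-0.98)·(-9)·31.2 = 275.184
bd·Var[Z] = 6·(-7)·32 = -1344
(ad+bc)·Cov(B, Z) = (-47.14)·0 = 0
Cov(T, U) = 275.184 + (-1344) + 0 = -1068.816.

Cov(T, U) = -1068.816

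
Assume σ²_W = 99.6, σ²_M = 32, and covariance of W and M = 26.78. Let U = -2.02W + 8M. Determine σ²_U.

σ²_U = 1588.87824

σ²_U = a²·σ²_W + b²·σ²_M + 2ab·covariance of W and M with a = -2.02, b = 8.
= (-2.02)²·99.6 + 8²·32 + 2·(-2.02)·8·26.78
= 406.40784 + 2048 + (-865.5296) = 1588.87824.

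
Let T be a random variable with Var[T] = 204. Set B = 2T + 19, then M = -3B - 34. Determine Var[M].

Var[M] = 7344

Var[B] = 2²·204 = 816.
Var[M] = (-3)²·816 = 7344.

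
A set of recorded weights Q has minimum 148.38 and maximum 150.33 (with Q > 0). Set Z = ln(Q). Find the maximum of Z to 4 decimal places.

max(Z) = 5.0128

ln(Q) is increasing on this domain, so max(Z) comes from max(Q) = 150.33: max(Z) = ln(150.33) ≈ 5.0128.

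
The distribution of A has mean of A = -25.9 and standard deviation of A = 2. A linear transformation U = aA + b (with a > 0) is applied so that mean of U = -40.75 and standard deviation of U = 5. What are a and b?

standard deviation of U = a·standard deviation of A (a > 0), so a = 5/2 = 2.5.
mean of U = a·mean of A + b, so b = -40.75 − 2.5·(-25.9) = 24.

a = 2.5, b = 24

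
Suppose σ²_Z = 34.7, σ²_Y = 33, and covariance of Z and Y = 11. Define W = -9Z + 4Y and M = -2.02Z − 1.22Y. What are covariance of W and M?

covariance of W and M = 501.706

By bilinearity, covariance of W and M = ac·σ²_Z + bd·σ²_Y + (ad+bc)·covariance of Z and Y, with a=-9, b=4, c=-2.02, d=-1.22.
ac·σ²_Z = (-9)·(-2.02)·34.7 = 630.846
bd·σ²_Y = 4·(-1.22)·33 = -161.04
(ad+bc)·covariance of Z and Y = (2.9)·11 = 31.9
covariance of W and M = 630.846 + (-161.04) + 31.9 = 501.706.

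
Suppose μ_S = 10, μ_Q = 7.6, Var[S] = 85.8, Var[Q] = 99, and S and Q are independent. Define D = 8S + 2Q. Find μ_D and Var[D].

μ_D = 95.2, Var[D] = 5887.2

μ_D = 8·μ_S + 2·μ_Q = 8·10 + 2·7.6 = 95.2.
Var[D] = a²·Var[S] + b²·Var[Q] + 2ab·Cov(S, Q) with a = 8, b = 2.
Independence gives Cov(S, Q) = 0.
= 8²·85.8 + 2²·99 + 2·8·2·0
= 5491.2 + 396 + 0 = 5887.2.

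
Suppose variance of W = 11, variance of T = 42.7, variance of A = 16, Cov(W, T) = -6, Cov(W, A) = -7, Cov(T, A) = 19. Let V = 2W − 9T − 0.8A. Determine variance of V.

variance of V = a²·variance of W + b²·variance of T + c²·variance of A + 2ab·Cov(W, T) + 2ac·Cov(W, A) + 2bc·Cov(T, A), with a = 2, b = -9, c = -0.8.
= 44 + 3458.7 + 10.24 + 216 + 22.4 + 273.6
= 4024.94.

variance of V = 4024.94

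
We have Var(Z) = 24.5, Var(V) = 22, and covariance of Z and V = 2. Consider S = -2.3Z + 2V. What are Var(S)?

Var(S) = a²·Var(Z) + b²·Var(V) + 2ab·covariance of Z and V with a = -2.3, b = 2.
= (-2.3)²·24.5 + 2²·22 + 2·(-2.3)·2·2
= 129.605 + 88 + (-18.4) = 199.205.

Var(S) = 199.205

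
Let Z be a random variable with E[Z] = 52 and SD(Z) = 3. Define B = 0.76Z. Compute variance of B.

B = 0.76Z is linear with a = 0.76, b = 0.
variance of Z = 3² = 9.
variance of B = a²·variance of Z = 0.76²·9 = 5.1984.

variance of B = 5.1984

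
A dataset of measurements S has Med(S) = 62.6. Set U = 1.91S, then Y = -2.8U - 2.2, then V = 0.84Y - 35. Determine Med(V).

Med(V) = -318.067232

Med(U) = 1.91·62.6 = 119.566.
Med(Y) = (-2.8)·119.566 + (-2.2) = -336.9848.
Med(V) = 0.84·(-336.9848) + (-35) = -318.067232.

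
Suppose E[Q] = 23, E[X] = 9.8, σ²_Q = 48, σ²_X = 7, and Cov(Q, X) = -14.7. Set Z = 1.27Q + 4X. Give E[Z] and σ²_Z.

E[Z] = 68.41, σ²_Z = 40.0672

E[Z] = 1.27·E[Q] + 4·E[X] = 1.27·23 + 4·9.8 = 68.41.
σ²_Z = a²·σ²_Q + b²·σ²_X + 2ab·Cov(Q, X) with a = 1.27, b = 4.
= 1.27²·48 + 4²·7 + 2·1.27·4·(-14.7)
= 77.4192 + 112 + (-149.352) = 40.0672.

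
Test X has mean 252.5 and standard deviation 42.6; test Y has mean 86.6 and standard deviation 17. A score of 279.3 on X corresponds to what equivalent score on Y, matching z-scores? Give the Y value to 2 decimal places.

Y = 97.29

z = (279.3 − 252.5)/42.6 ≈ 0.6291.
Y = 86.6 + z·17 = 86.6 + (279.3 − 252.5)·17/42.6 ≈ 97.29.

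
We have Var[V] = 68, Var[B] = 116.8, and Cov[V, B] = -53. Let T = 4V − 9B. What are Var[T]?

Var[T] = 14364.8

Var[T] = a²·Var[V] + b²·Var[B] + 2ab·Cov[V, B] with a = 4, b = -9.
= 4²·68 + (-9)²·116.8 + 2·4·(-9)·(-53)
= 1088 + 9460.8 + 3816 = 14364.8.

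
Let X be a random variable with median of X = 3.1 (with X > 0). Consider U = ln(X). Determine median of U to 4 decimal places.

median of U = 1.1314

ln(X) is monotone on this domain, so median of U = ln(3.1) ≈ 1.1314.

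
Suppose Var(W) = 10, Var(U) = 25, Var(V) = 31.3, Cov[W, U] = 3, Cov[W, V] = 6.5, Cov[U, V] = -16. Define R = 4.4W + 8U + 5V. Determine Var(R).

Var(R) = a²·Var(W) + b²·Var(U) + c²·Var(V) + 2ab·Cov[W, U] + 2ac·Cov[W, V] + 2bc·Cov[U, V], with a = 4.4, b = 8, c = 5.
= 193.6 + 1600 + 782.5 + 211.2 + 286 + (-1280)
= 1793.3.

Var(R) = 1793.3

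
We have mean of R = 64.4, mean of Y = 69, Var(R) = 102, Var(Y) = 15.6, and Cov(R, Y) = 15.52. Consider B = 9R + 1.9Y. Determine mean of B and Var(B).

mean of B = 9·mean of R + 1.9·mean of Y = 9·64.4 + 1.9·69 = 710.7.
Var(B) = a²·Var(R) + b²·Var(Y) + 2ab·Cov(R, Y) with a = 9, b = 1.9.
= 9²·102 + 1.9²·15.6 + 2·9·1.9·15.52
= 8262 + 56.316 + 530.784 = 8849.1.

mean of B = 710.7, Var(B) = 8849.1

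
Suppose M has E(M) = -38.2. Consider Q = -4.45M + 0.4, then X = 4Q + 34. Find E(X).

E(X) = 715.56

E(Q) = (-4.45)·(-38.2) + 0.4 = 170.39.
E(X) = 4·170.39 + 34 = 715.56.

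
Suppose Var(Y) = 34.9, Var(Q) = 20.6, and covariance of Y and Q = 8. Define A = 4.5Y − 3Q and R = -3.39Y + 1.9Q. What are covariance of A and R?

covariance of A and R = -500.0595

By bilinearity, covariance of A and R = ac·Var(Y) + bd·Var(Q) + (ad+bc)·covariance of Y and Q, with a=4.5, b=-3, c=-3.39, d=1.9.
ac·Var(Y) = 4.5·(-3.39)·34.9 = -532.3995
bd·Var(Q) = (-3)·1.9·20.6 = -117.42
(ad+bc)·covariance of Y and Q = (18.72)·8 = 149.76
covariance of A and R = -532.3995 + (-117.42) + 149.76 = -500.0595.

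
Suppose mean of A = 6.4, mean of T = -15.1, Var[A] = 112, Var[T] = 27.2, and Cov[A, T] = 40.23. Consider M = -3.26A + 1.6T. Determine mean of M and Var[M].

mean of M = (-3.26)·mean of A + 1.6·mean of T = (-3.26)·6.4 + 1.6·(-15.1) = -45.024.
Var[M] = a²·Var[A] + b²·Var[T] + 2ab·Cov[A, T] with a = -3.26, b = 1.6.
= (-3.26)²·112 + 1.6²·27.2 + 2·(-3.26)·1.6·40.23
= 1190.2912 + 69.632 + (-419.67936) = 840.24384.

mean of M = -45.024, Var[M] = 840.24384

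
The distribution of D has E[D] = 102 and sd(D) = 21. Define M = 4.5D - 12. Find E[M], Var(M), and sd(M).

M = 4.5D - 12 is linear with a = 4.5, b = -12.
E[M] = a·E[D] + b = 4.5·102 + (-12) = 447.
Var(D) = 21² = 441.
Var(M) = a²·Var(D) = 4.5²·441 = 8930.25 (the additive constant -12 does not affect variance).
sd(M) = |a|·sd(D) = |4.5|·21 = 94.5.

E[M] = 447, Var(M) = 8930.25, sd(M) = 94.5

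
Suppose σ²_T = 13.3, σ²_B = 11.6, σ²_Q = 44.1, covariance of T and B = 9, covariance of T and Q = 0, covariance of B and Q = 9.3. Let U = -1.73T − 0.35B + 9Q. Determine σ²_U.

σ²_U = a²·σ²_T + b²·σ²_B + c²·σ²_Q + 2ab·covariance of T and B + 2ac·covariance of T and Q + 2bc·covariance of B and Q, with a = -1.73, b = -0.35, c = 9.
= 39.80557 + 1.421 + 3572.1 + 10.899 + 0 + (-58.59)
= 3565.63557.

σ²_U = 3565.63557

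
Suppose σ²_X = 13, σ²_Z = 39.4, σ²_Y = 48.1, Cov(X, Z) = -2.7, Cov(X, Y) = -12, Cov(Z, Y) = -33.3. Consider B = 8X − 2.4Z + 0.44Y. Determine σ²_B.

σ²_B = 1157.78576

σ²_B = a²·σ²_X + b²·σ²_Z + c²·σ²_Y + 2ab·Cov(X, Z) + 2ac·Cov(X, Y) + 2bc·Cov(Z, Y), with a = 8, b = -2.4, c = 0.44.
= 832 + 226.944 + 9.31216 + 103.68 + (-84.48) + 70.3296
= 1157.78576.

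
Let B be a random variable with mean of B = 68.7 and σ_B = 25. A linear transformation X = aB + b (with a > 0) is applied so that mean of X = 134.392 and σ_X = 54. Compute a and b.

a = 2.16, b = -14

σ_X = a·σ_B (a > 0), so a = 54/25 = 2.16.
mean of X = a·mean of B + b, so b = 134.392 − 2.16·68.7 = -14.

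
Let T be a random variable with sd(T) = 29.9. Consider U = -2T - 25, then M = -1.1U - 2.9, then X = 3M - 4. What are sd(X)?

sd(U) = |-2|·29.9 = 59.8.
sd(M) = |-1.1|·59.8 = 65.78.
sd(X) = |3|·65.78 = 197.34.

sd(X) = 197.34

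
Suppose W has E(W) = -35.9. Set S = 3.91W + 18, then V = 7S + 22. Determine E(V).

E(V) = -834.583

E(S) = 3.91·(-35.9) + 18 = -122.369.
E(V) = 7·(-122.369) + 22 = -834.583.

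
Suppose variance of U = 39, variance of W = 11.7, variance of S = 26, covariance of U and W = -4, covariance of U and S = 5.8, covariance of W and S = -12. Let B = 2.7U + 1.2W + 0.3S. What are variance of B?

variance of B = 278.334

variance of B = a²·variance of U + b²·variance of W + c²·variance of S + 2ab·covariance of U and W + 2ac·covariance of U and S + 2bc·covariance of W and S, with a = 2.7, b = 1.2, c = 0.3.
= 284.31 + 16.848 + 2.34 + (-25.92) + 9.396 + (-8.64)
= 278.334.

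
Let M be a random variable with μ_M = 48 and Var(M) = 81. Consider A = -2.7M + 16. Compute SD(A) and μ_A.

SD(A) = 24.3, μ_A = -113.6

A = -2.7M + 16 is linear with a = -2.7, b = 16.
SD(M) = √81 = 9.
SD(A) = |a|·SD(M) = |-2.7|·9 = 24.3.
μ_A = a·μ_M + b = (-2.7)·48 + 16 = -113.6.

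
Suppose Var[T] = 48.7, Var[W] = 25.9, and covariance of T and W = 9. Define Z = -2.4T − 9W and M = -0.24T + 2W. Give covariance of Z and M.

By bilinearity, covariance of Z and M = ac·Var[T] + bd·Var[W] + (ad+bc)·covariance of T and W, with a=-2.4, b=-9, c=-0.24, d=2.
ac·Var[T] = (-2.4)·(-0.24)·48.7 = 28.0512
bd·Var[W] = (-9)·2·25.9 = -466.2
(ad+bc)·covariance of T and W = (-2.64)·9 = -23.76
covariance of Z and M = 28.0512 + (-466.2) + (-23.76) = -461.9088.

covariance of Z and M = -461.9088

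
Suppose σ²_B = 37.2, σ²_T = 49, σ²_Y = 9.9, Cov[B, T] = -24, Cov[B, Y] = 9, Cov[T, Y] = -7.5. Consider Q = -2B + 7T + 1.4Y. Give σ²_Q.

σ²_Q = 3043.804

σ²_Q = a²·σ²_B + b²·σ²_T + c²·σ²_Y + 2ab·Cov[B, T] + 2ac·Cov[B, Y] + 2bc·Cov[T, Y], with a = -2, b = 7, c = 1.4.
= 148.8 + 2401 + 19.404 + 672 + (-50.4) + (-147)
= 3043.804.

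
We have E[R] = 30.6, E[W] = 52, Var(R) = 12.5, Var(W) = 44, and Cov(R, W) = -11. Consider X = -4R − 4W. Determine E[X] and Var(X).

E[X] = (-4)·E[R] + (-4)·E[W] = (-4)·30.6 + (-4)·52 = -330.4.
Var(X) = a²·Var(R) + b²·Var(W) + 2ab·Cov(R, W) with a = -4, b = -4.
= (-4)²·12.5 + (-4)²·44 + 2·(-4)·(-4)·(-11)
= 200 + 704 + (-352) = 552.

E[X] = -330.4, Var(X) = 552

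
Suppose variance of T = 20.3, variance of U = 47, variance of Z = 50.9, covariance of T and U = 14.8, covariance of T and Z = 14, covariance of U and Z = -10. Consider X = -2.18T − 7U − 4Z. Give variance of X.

variance of X = 3349.72972

variance of X = a²·variance of T + b²·variance of U + c²·variance of Z + 2ab·covariance of T and U + 2ac·covariance of T and Z + 2bc·covariance of U and Z, with a = -2.18, b = -7, c = -4.
= 96.47372 + 2303 + 814.4 + 451.696 + 244.16 + (-560)
= 3349.72972.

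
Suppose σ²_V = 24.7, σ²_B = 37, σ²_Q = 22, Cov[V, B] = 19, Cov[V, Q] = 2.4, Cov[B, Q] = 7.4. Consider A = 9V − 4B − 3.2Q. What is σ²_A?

σ²_A = a²·σ²_V + b²·σ²_B + c²·σ²_Q + 2ab·Cov[V, B] + 2ac·Cov[V, Q] + 2bc·Cov[B, Q], with a = 9, b = -4, c = -3.2.
= 2000.7 + 592 + 225.28 + (-1368) + (-138.24) + 189.44
= 1501.18.

σ²_A = 1501.18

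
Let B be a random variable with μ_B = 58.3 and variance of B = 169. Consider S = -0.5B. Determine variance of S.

variance of S = 42.25

S = -0.5B is linear with a = -0.5, b = 0.
variance of S = a²·variance of B = (-0.5)²·169 = 42.25.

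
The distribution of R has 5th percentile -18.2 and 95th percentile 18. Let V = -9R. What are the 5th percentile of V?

Since a = -9 < 0 the transformation is decreasing, reversing order: the 5th percentile of V corresponds to the 95th percentile of R.
So P_{5}(V) = a·P_{95}(R) + b = (-9)·18 = -162.

5th percentile of V = -162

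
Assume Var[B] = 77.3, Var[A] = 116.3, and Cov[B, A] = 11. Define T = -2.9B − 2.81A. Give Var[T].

Var[T] = 1747.68743

Var[T] = a²·Var[B] + b²·Var[A] + 2ab·Cov[B, A] with a = -2.9, b = -2.81.
= (-2.9)²·77.3 + (-2.81)²·116.3 + 2·(-2.9)·(-2.81)·11
= 650.093 + 918.31643 + 179.278 = 1747.68743.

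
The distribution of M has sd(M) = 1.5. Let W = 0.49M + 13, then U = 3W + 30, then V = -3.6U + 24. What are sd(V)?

sd(W) = |0.49|·1.5 = 0.735.
sd(U) = |3|·0.735 = 2.205.
sd(V) = |-3.6|·2.205 = 7.938.

sd(V) = 7.938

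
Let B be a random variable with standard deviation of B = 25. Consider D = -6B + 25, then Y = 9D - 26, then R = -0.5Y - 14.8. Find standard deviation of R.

standard deviation of R = 675

standard deviation of D = |-6|·25 = 150.
standard deviation of Y = |9|·150 = 1350.
standard deviation of R = |-0.5|·1350 = 675.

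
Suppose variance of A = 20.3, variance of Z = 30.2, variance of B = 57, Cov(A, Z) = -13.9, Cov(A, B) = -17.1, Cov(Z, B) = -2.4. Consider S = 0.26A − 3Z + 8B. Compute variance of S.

variance of S = 3986.92028

variance of S = a²·variance of A + b²·variance of Z + c²·variance of B + 2ab·Cov(A, Z) + 2ac·Cov(A, B) + 2bc·Cov(Z, B), with a = 0.26, b = -3, c = 8.
= 1.37228 + 271.8 + 3648 + 21.684 + (-71.136) + 115.2
= 3986.92028.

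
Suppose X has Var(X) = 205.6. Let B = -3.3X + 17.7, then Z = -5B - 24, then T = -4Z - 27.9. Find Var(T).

Var(T) = 895593.6

Var(B) = (-3.3)²·205.6 = 2238.984.
Var(Z) = (-5)²·2238.984 = 55974.6.
Var(T) = (-4)²·55974.6 = 895593.6.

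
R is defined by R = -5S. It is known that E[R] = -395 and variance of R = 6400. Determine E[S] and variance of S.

E[S] = 79, variance of S = 256

From R = -5S: E[R] = a·E[S] + b, so E[S] = (E[R] − b)/a = (-395 − 0)/(-5) = 79.
variance of R = a²·variance of S, so variance of S = 6400/(-5)² = 256.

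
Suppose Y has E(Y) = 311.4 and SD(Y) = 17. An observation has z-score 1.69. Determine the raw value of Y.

Y = 340.13

Y = E(Y) + z·SD(Y) = 311.4 + 1.69·17 = 340.13.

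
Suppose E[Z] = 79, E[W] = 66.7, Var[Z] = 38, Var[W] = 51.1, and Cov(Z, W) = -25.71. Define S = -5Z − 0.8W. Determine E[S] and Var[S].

E[S] = -448.36, Var[S] = 777.024

E[S] = (-5)·E[Z] + (-0.8)·E[W] = (-5)·79 + (-0.8)·66.7 = -448.36.
Var[S] = a²·Var[Z] + b²·Var[W] + 2ab·Cov(Z, W) with a = -5, b = -0.8.
= (-5)²·38 + (-0.8)²·51.1 + 2·(-5)·(-0.8)·(-25.71)
= 950 + 32.704 + (-205.68) = 777.024.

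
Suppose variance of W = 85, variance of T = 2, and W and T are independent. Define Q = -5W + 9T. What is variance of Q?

variance of Q = 2287

variance of Q = a²·variance of W + b²·variance of T + 2ab·Cov[W, T] with a = -5, b = 9.
Independence gives Cov[W, T] = 0.
= (-5)²·85 + 9²·2 + 2·(-5)·9·0
= 2125 + 162 + 0 = 2287.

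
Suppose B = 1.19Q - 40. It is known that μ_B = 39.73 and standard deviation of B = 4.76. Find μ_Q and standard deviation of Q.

μ_Q = 67, standard deviation of Q = 4

From B = 1.19Q - 40: μ_B = a·μ_Q + b, so μ_Q = (μ_B − b)/a = (39.73 − (-40))/1.19 = 67.
standard deviation of B = |a|·standard deviation of Q, so standard deviation of Q = 4.76/|1.19| = 4.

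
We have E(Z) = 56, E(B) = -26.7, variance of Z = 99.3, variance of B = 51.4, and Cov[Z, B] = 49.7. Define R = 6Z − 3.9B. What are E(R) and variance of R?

E(R) = 440.13, variance of R = 2030.634

E(R) = 6·E(Z) + (-3.9)·E(B) = 6·56 + (-3.9)·(-26.7) = 440.13.
variance of R = a²·variance of Z + b²·variance of B + 2ab·Cov[Z, B] with a = 6, b = -3.9.
= 6²·99.3 + (-3.9)²·51.4 + 2·6·(-3.9)·49.7
= 3574.8 + 781.794 + (-2325.96) = 2030.634.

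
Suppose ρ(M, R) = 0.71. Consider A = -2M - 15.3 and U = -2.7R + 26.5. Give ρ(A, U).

Linear rescalings preserve correlation up to sign; here the slopes -2 and -2.7 have the same sign, so ρ(A, U) = ρ(M, R) = 0.71.

ρ(A, U) = 0.71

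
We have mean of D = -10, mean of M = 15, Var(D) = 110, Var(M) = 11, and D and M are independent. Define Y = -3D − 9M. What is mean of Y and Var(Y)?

mean of Y = -105, Var(Y) = 1881

mean of Y = (-3)·mean of D + (-9)·mean of M = (-3)·(-10) + (-9)·15 = -105.
Var(Y) = a²·Var(D) + b²·Var(M) + 2ab·covariance of D and M with a = -3, b = -9.
Independence gives covariance of D and M = 0.
= (-3)²·110 + (-9)²·11 + 2·(-3)·(-9)·0
= 990 + 891 + 0 = 1881.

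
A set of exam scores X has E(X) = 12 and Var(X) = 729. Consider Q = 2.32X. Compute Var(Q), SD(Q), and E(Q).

Var(Q) = 3923.7696, SD(Q) = 62.64, E(Q) = 27.84

Q = 2.32X is linear with a = 2.32, b = 0.
Var(Q) = a²·Var(X) = 2.32²·729 = 3923.7696.
SD(X) = √729 = 27.
SD(Q) = |a|·SD(X) = |2.32|·27 = 62.64.
E(Q) = a·E(X) + b = 2.32·12 = 27.84.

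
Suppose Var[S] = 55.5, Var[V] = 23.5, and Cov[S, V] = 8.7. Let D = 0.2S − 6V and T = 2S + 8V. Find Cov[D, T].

Cov[D, T] = -1196.28

By bilinearity, Cov[D, T] = ac·Var[S] + bd·Var[V] + (ad+bc)·Cov[S, V], with a=0.2, b=-6, c=2, d=8.
ac·Var[S] = 0.2·2·55.5 = 22.2
bd·Var[V] = (-6)·8·23.5 = -1128
(ad+bc)·Cov[S, V] = (-10.4)·8.7 = -90.48
Cov[D, T] = 22.2 + (-1128) + (-90.48) = -1196.28.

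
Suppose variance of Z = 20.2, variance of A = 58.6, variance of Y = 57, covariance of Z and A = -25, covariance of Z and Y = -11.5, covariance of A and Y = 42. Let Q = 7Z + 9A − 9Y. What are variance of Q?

variance of Q = 1848.4

variance of Q = a²·variance of Z + b²·variance of A + c²·variance of Y + 2ab·covariance of Z and A + 2ac·covariance of Z and Y + 2bc·covariance of A and Y, with a = 7, b = 9, c = -9.
= 989.8 + 4746.6 + 4617 + (-3150) + 1449 + (-6804)
= 1848.4.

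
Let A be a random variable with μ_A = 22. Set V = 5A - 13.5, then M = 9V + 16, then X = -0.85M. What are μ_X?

μ_V = 5·22 + (-13.5) = 96.5.
μ_M = 9·96.5 + 16 = 884.5.
μ_X = (-0.85)·884.5 = -751.825.

μ_X = -751.825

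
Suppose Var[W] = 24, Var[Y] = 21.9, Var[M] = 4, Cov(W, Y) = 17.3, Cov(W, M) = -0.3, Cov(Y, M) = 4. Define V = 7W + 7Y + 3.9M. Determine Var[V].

Var[V] = 4207.36

Var[V] = a²·Var[W] + b²·Var[Y] + c²·Var[M] + 2ab·Cov(W, Y) + 2ac·Cov(W, M) + 2bc·Cov(Y, M), with a = 7, b = 7, c = 3.9.
= 1176 + 1073.1 + 60.84 + 1695.4 + (-16.38) + 218.4
= 4207.36.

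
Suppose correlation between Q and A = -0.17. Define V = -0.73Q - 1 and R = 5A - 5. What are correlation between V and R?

Linear rescalings preserve |correlation|; the slopes -0.73 and 5 have opposite signs, so the correlation flips sign: correlation between V and R = −correlation between Q and A = 0.17.

correlation between V and R = 0.17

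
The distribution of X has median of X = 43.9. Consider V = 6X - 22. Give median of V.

median of V = 241.4

A linear map preserves order up to sign, so median of V = a·median of X + b = 6·43.9 + (-22) = 241.4.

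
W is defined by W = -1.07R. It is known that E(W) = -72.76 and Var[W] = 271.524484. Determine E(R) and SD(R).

E(R) = 68, SD(R) = 15.4

From W = -1.07R: E(W) = a·E(R) + b, so E(R) = (E(W) − b)/a = (-72.76 − 0)/(-1.07) = 68.
SD(W) = √271.524484 = 16.478.
SD(W) = |a|·SD(R), so SD(R) = 16.478/|-1.07| = 15.4.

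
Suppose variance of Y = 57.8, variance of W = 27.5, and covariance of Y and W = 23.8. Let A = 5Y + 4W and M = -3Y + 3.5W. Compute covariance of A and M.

By bilinearity, covariance of A and M = ac·variance of Y + bd·variance of W + (ad+bc)·covariance of Y and W, with a=5, b=4, c=-3, d=3.5.
ac·variance of Y = 5·(-3)·57.8 = -867
bd·variance of W = 4·3.5·27.5 = 385
(ad+bc)·covariance of Y and W = (5.5)·23.8 = 130.9
covariance of A and M = -867 + 385 + 130.9 = -351.1.

covariance of A and M = -351.1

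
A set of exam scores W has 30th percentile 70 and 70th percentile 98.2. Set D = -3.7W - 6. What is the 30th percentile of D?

30th percentile of D = -369.34

Since a = -3.7 < 0 the transformation is decreasing, reversing order: the 30th percentile of D corresponds to the 70th percentile of W.
So P_{30}(D) = a·P_{70}(W) + b = (-3.7)·98.2 + (-6) = -369.34.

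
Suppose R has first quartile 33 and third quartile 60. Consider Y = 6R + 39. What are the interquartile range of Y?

IQR of R = Q3 − Q1 = 60 − 33 = 27.
Under Y = aR + b, IQR(Y) = |a|·IQR(R) = |6|·27 = 162 (shifts cancel; spread scales by |a|).

IQR(Y) = 162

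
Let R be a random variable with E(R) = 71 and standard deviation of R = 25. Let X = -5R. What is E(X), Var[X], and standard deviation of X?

X = -5R is linear with a = -5, b = 0.
E(X) = a·E(R) + b = (-5)·71 = -355.
Var[R] = 25² = 625.
Var[X] = a²·Var[R] = (-5)²·625 = 15625.
standard deviation of X = |a|·standard deviation of R = |-5|·25 = 125.

E(X) = -355, Var[X] = 15625, standard deviation of X = 125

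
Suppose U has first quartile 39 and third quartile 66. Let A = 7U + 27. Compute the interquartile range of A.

IQR(A) = 189

IQR of U = Q3 − Q1 = 66 − 39 = 27.
Under A = aU + b, IQR(A) = |a|·IQR(U) = |7|·27 = 189 (shifts cancel; spread scales by |a|).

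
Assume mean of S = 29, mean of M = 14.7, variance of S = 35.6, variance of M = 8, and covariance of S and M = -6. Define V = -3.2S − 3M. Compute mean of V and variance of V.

mean of V = -136.9, variance of V = 321.344

mean of V = (-3.2)·mean of S + (-3)·mean of M = (-3.2)·29 + (-3)·14.7 = -136.9.
variance of V = a²·variance of S + b²·variance of M + 2ab·covariance of S and M with a = -3.2, b = -3.
= (-3.2)²·35.6 + (-3)²·8 + 2·(-3.2)·(-3)·(-6)
= 364.544 + 72 + (-115.2) = 321.344.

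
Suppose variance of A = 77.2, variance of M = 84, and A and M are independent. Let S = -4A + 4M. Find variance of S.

variance of S = 2579.2

variance of S = a²·variance of A + b²·variance of M + 2ab·covariance of A and M with a = -4, b = 4.
Independence gives covariance of A and M = 0.
= (-4)²·77.2 + 4²·84 + 2·(-4)·4·0
= 1235.2 + 1344 + 0 = 2579.2.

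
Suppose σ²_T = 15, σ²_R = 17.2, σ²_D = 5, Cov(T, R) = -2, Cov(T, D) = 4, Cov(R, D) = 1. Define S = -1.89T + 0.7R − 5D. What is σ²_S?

σ²_S = a²·σ²_T + b²·σ²_R + c²·σ²_D + 2ab·Cov(T, R) + 2ac·Cov(T, D) + 2bc·Cov(R, D), with a = -1.89, b = 0.7, c = -5.
= 53.5815 + 8.428 + 125 + 5.292 + 75.6 + (-7)
= 260.9015.

σ²_S = 260.9015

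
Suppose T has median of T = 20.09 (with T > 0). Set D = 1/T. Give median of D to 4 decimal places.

1/T is monotone on this domain, so median of D = 1/(20.09) ≈ 0.0498.

median of D = 0.0498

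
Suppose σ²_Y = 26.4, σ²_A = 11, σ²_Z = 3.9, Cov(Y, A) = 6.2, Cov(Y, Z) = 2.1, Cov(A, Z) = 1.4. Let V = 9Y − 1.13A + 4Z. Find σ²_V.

σ²_V = 2227.2819

σ²_V = a²·σ²_Y + b²·σ²_A + c²·σ²_Z + 2ab·Cov(Y, A) + 2ac·Cov(Y, Z) + 2bc·Cov(A, Z), with a = 9, b = -1.13, c = 4.
= 2138.4 + 14.0459 + 62.4 + (-126.108) + 151.2 + (-12.656)
= 2227.2819.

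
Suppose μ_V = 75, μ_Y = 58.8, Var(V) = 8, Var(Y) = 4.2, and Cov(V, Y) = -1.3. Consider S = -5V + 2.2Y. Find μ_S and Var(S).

μ_S = (-5)·μ_V + 2.2·μ_Y = (-5)·75 + 2.2·58.8 = -245.64.
Var(S) = a²·Var(V) + b²·Var(Y) + 2ab·Cov(V, Y) with a = -5, b = 2.2.
= (-5)²·8 + 2.2²·4.2 + 2·(-5)·2.2·(-1.3)
= 200 + 20.328 + 28.6 = 248.928.

μ_S = -245.64, Var(S) = 248.928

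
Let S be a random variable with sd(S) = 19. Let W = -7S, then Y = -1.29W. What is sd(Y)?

sd(W) = |-7|·19 = 133.
sd(Y) = |-1.29|·133 = 171.57.

sd(Y) = 171.57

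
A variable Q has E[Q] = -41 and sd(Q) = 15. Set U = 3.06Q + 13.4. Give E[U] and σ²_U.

U = 3.06Q + 13.4 is linear with a = 3.06, b = 13.4.
E[U] = a·E[Q] + b = 3.06·(-41) + 13.4 = -112.06.
σ²_Q = 15² = 225.
σ²_U = a²·σ²_Q = 3.06²·225 = 2106.81 (the additive constant 13.4 does not affect variance).

E[U] = -112.06, σ²_U = 2106.81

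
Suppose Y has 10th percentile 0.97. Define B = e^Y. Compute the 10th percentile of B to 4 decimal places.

e^Y is increasing, so P_{10}(B) = g(P_{10}(Y)) ≈ 2.6379.

10th percentile of B = 2.6379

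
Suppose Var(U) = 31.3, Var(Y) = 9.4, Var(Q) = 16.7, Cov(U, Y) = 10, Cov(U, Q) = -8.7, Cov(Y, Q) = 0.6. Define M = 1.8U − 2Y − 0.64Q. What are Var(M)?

Var(M) = a²·Var(U) + b²·Var(Y) + c²·Var(Q) + 2ab·Cov(U, Y) + 2ac·Cov(U, Q) + 2bc·Cov(Y, Q), with a = 1.8, b = -2, c = -0.64.
= 101.412 + 37.6 + 6.84032 + (-72) + 20.0448 + 1.536
= 95.43312.

Var(M) = 95.43312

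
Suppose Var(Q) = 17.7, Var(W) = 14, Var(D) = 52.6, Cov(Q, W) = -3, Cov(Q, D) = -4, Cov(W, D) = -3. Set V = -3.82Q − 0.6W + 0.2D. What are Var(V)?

Var(V) = a²·Var(Q) + b²·Var(W) + c²·Var(D) + 2ab·Cov(Q, W) + 2ac·Cov(Q, D) + 2bc·Cov(W, D), with a = -3.82, b = -0.6, c = 0.2.
= 258.28548 + 5.04 + 2.104 + (-13.752) + 6.112 + 0.72
= 258.50948.

Var(V) = 258.50948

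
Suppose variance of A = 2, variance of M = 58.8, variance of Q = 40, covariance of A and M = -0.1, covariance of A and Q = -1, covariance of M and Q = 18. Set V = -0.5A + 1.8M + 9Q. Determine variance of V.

variance of V = 4023.392

variance of V = a²·variance of A + b²·variance of M + c²·variance of Q + 2ab·covariance of A and M + 2ac·covariance of A and Q + 2bc·covariance of M and Q, with a = -0.5, b = 1.8, c = 9.
= 0.5 + 190.512 + 3240 + 0.18 + 9 + 583.2
= 4023.392.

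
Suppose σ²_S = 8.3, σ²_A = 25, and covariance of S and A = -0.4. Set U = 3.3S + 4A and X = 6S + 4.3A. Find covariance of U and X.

By bilinearity, covariance of U and X = ac·σ²_S + bd·σ²_A + (ad+bc)·covariance of S and A, with a=3.3, b=4, c=6, d=4.3.
ac·σ²_S = 3.3·6·8.3 = 164.34
bd·σ²_A = 4·4.3·25 = 430
(ad+bc)·covariance of S and A = (38.19)·(-0.4) = -15.276
covariance of U and X = 164.34 + 430 + (-15.276) = 579.064.

covariance of U and X = 579.064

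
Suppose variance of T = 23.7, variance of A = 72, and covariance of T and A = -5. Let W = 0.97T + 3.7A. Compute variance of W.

variance of W = a²·variance of T + b²·variance of A + 2ab·covariance of T and A with a = 0.97, b = 3.7.
= 0.97²·23.7 + 3.7²·72 + 2·0.97·3.7·(-5)
= 22.29933 + 985.68 + (-35.89) = 972.08933.

variance of W = 972.08933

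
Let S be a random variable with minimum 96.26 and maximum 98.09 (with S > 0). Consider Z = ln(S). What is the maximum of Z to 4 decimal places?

max(Z) = 4.5859

ln(S) is increasing on this domain, so max(Z) comes from max(S) = 98.09: max(Z) = ln(98.09) ≈ 4.5859.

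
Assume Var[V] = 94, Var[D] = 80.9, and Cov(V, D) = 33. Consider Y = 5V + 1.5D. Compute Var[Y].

Var[Y] = a²·Var[V] + b²·Var[D] + 2ab·Cov(V, D) with a = 5, b = 1.5.
= 5²·94 + 1.5²·80.9 + 2·5·1.5·33
= 2350 + 182.025 + 495 = 3027.025.

Var[Y] = 3027.025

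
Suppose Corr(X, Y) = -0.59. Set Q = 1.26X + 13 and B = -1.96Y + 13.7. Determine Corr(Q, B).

Linear rescalings preserve |correlation|; the slopes 1.26 and -1.96 have opposite signs, so the correlation flips sign: Corr(Q, B) = −Corr(X, Y) = 0.59.

Corr(Q, B) = 0.59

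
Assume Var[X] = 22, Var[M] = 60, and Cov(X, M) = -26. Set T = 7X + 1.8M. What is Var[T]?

Var[T] = a²·Var[X] + b²·Var[M] + 2ab·Cov(X, M) with a = 7, b = 1.8.
= 7²·22 + 1.8²·60 + 2·7·1.8·(-26)
= 1078 + 194.4 + (-655.2) = 617.2.

Var[T] = 617.2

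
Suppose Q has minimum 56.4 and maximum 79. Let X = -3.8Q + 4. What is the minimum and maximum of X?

a = -3.8 < 0, so order reverses: min(X) = a·max(Q)+b = (-3.8)·79 + 4 = -296.2; max(X) = a·min(Q)+b = (-3.8)·56.4 + 4 = -210.32.

min(X) = -296.2, max(X) = -210.32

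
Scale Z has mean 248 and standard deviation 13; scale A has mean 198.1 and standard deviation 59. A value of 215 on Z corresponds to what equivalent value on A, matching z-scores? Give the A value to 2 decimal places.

A = 48.33

z = (215 − 248)/13 ≈ -2.5385.
A = 198.1 + z·59 = 198.1 + (215 − 248)·59/13 ≈ 48.33.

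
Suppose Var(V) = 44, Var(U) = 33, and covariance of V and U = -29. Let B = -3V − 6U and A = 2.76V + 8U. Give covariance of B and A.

covariance of B and A = -772.08

By bilinearity, covariance of B and A = ac·Var(V) + bd·Var(U) + (ad+bc)·covariance of V and U, with a=-3, b=-6, c=2.76, d=8.
ac·Var(V) = (-3)·2.76·44 = -364.32
bd·Var(U) = (-6)·8·33 = -1584
(ad+bc)·covariance of V and U = (-40.56)·(-29) = 1176.24
covariance of B and A = -364.32 + (-1584) + 1176.24 = -772.08.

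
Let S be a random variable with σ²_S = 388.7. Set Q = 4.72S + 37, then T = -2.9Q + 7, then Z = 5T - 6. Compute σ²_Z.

σ²_Z = 1820683.86032

σ²_Q = 4.72²·388.7 = 8659.61408.
σ²_T = (-2.9)²·8659.61408 = 72827.3544128.
σ²_Z = 5²·72827.3544128 = 1820683.86032.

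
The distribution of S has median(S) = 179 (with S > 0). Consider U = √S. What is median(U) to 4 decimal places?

median(U) = 13.3791

√S is monotone on this domain, so median(U) = √(179) ≈ 13.3791.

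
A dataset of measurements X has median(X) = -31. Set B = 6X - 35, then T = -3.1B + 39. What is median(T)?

median(T) = 724.1

median(B) = 6·(-31) + (-35) = -221.
median(T) = (-3.1)·(-221) + 39 = 724.1.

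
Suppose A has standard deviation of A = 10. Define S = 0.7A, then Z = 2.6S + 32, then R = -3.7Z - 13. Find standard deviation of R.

standard deviation of R = 67.34

standard deviation of S = |0.7|·10 = 7.
standard deviation of Z = |2.6|·7 = 18.2.
standard deviation of R = |-3.7|·18.2 = 67.34.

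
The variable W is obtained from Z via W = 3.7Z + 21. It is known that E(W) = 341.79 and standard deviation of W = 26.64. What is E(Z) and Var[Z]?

From W = 3.7Z + 21: E(W) = a·E(Z) + b, so E(Z) = (E(W) − b)/a = (341.79 − 21)/3.7 = 86.7.
Var[W] = 26.64² = 709.6896.
Var[W] = a²·Var[Z], so Var[Z] = 709.6896/3.7² = 51.84.

E(Z) = 86.7, Var[Z] = 51.84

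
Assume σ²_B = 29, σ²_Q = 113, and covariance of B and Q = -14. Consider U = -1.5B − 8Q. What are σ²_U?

σ²_U = a²·σ²_B + b²·σ²_Q + 2ab·covariance of B and Q with a = -1.5, b = -8.
= (-1.5)²·29 + (-8)²·113 + 2·(-1.5)·(-8)·(-14)
= 65.25 + 7232 + (-336) = 6961.25.

σ²_U = 6961.25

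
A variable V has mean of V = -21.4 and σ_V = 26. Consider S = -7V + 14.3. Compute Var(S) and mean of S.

Var(S) = 33124, mean of S = 164.1

S = -7V + 14.3 is linear with a = -7, b = 14.3.
Var(V) = 26² = 676.
Var(S) = a²·Var(V) = (-7)²·676 = 33124 (the additive constant 14.3 does not affect variance).
mean of S = a·mean of V + b = (-7)·(-21.4) + 14.3 = 164.1.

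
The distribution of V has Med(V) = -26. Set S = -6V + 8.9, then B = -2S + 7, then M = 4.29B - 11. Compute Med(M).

Med(M) = -1395.812

Med(S) = (-6)·(-26) + 8.9 = 164.9.
Med(B) = (-2)·164.9 + 7 = -322.8.
Med(M) = 4.29·(-322.8) + (-11) = -1395.812.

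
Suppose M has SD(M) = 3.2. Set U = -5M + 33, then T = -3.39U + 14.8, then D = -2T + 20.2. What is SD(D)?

SD(U) = |-5|·3.2 = 16.
SD(T) = |-3.39|·16 = 54.24.
SD(D) = |-2|·54.24 = 108.48.

SD(D) = 108.48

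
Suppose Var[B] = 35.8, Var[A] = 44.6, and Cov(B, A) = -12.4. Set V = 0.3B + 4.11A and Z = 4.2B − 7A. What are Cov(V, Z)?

By bilinearity, Cov(V, Z) = ac·Var[B] + bd·Var[A] + (ad+bc)·Cov(B, A), with a=0.3, b=4.11, c=4.2, d=-7.
ac·Var[B] = 0.3·4.2·35.8 = 45.108
bd·Var[A] = 4.11·(-7)·44.6 = -1283.142
(ad+bc)·Cov(B, A) = (15.162)·(-12.4) = -188.0088
Cov(V, Z) = 45.108 + (-1283.142) + (-188.0088) = -1426.0428.

Cov(V, Z) = -1426.0428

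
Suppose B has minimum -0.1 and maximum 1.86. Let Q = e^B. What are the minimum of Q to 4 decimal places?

e^B is increasing on this domain, so min(Q) comes from min(B) = -0.1: min(Q) = exp(-0.1) ≈ 0.9048.

min(Q) = 0.9048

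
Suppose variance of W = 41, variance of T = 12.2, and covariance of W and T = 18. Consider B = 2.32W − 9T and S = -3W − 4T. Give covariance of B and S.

By bilinearity, covariance of B and S = ac·variance of W + bd·variance of T + (ad+bc)·covariance of W and T, with a=2.32, b=-9, c=-3, d=-4.
ac·variance of W = 2.32·(-3)·41 = -285.36
bd·variance of T = (-9)·(-4)·12.2 = 439.2
(ad+bc)·covariance of W and T = (17.72)·18 = 318.96
covariance of B and S = -285.36 + 439.2 + 318.96 = 472.8.

covariance of B and S = 472.8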